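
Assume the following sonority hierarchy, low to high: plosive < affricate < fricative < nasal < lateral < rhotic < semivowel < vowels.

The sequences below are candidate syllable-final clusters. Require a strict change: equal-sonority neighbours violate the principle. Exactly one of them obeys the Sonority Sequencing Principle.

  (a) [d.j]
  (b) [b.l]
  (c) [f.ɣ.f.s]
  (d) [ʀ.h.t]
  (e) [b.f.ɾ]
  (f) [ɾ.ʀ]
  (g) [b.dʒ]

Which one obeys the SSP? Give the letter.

(a) [d.j]: profile 1-7 — violates.
(b) [b.l]: profile 1-5 — violates.
(c) [f.ɣ.f.s]: profile 3-3-3-3 — violates.
(d) [ʀ.h.t]: profile 6-3-1 — obeys.
(e) [b.f.ɾ]: profile 1-3-6 — violates.
(f) [ɾ.ʀ]: profile 6-6 — violates.
(g) [b.dʒ]: profile 1-2 — violates.

d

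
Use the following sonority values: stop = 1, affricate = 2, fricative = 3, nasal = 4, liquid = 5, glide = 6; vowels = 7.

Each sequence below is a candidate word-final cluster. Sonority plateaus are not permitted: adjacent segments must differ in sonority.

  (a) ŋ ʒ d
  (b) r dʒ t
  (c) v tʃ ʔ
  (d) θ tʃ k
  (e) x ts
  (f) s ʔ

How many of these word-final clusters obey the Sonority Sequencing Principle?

(a) ŋ ʒ d: profile 4-3-1 — obeys.
(b) r dʒ t: profile 5-2-1 — obeys.
(c) v tʃ ʔ: profile 3-2-1 — obeys.
(d) θ tʃ k: profile 3-2-1 — obeys.
(e) x ts: profile 3-2 — obeys.
(f) s ʔ: profile 3-1 — obeys.

6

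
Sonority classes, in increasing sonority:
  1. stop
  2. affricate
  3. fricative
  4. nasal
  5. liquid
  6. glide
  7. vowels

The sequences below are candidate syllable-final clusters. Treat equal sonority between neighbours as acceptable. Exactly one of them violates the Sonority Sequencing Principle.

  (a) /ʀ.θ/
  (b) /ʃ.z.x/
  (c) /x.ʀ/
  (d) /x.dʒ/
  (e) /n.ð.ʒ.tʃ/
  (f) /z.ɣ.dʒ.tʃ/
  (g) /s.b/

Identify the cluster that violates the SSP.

(a) 5-3 → obeys
(b) 3-3-3 → obeys
(c) 3-5 → violates
(d) 3-2 → obeys
(e) 4-3-3-2 → obeys
(f) 3-3-2-2 → obeys
(g) 3-1 → obeys

c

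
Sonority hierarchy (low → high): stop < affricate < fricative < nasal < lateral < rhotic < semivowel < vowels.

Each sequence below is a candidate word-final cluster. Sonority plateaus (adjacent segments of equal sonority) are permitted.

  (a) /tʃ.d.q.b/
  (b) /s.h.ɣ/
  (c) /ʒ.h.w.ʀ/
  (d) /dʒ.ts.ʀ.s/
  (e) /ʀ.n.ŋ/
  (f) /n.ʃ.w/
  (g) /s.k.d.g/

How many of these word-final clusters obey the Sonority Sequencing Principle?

4

(a) 2-1-1-1 → obeys
(b) 3-3-3 → obeys
(c) 3-3-7-6 → violates
(d) 2-2-6-3 → violates
(e) 6-4-4 → obeys
(f) 4-3-7 → violates
(g) 3-1-1-1 → obeys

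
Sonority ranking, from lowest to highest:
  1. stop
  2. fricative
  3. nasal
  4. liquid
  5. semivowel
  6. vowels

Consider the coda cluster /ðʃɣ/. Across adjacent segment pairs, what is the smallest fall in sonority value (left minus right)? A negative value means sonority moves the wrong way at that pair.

/ð/ — fricative, sonority 2.
/ʃ/ — fricative, sonority 2.
/ɣ/ — fricative, sonority 2.
/ð/→/ʃ/: change +0.
/ʃ/→/ɣ/: change +0.
Minimum = 0.

0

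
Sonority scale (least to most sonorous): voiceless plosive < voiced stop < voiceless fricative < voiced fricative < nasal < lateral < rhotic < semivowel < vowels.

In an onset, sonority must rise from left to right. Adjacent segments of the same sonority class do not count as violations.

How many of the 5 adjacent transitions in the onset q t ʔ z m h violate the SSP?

1

/q/: voiceless plosive = 1.
/t/: voiceless plosive = 1.
/ʔ/: voiceless plosive = 1.
/z/: voiced fricative = 4.
/m/: nasal = 5.
/h/: voiceless fricative = 3.
/q/→/t/: 1→1 (plateau, allowed) — ok.
/t/→/ʔ/: 1→1 (plateau, allowed) — ok.
/ʔ/→/z/: 1→4 (rises) — ok.
/z/→/m/: 4→5 (rises) — ok.
/m/→/h/: 5→3 (does not rise) — violation.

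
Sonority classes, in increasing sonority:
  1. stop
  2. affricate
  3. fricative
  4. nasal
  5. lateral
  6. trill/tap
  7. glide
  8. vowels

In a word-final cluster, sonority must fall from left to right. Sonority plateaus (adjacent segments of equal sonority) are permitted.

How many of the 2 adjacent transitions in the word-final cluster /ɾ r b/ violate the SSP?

0

/ɾ/ is a trill/tap (sonority 6).
/r/ is a trill/tap (sonority 6).
/b/ is a stop (sonority 1).
/ɾ/→/r/: 6→6 (plateau, allowed) — ok.
/r/→/b/: 6→1 (falls) — ok.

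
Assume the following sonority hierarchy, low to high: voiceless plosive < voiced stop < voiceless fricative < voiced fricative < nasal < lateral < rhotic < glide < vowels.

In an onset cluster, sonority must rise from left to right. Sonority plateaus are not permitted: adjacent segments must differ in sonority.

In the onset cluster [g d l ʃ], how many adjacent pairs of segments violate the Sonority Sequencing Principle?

/g/ is a voiced stop (sonority 2).
/d/ is a voiced stop (sonority 2).
/l/ is a lateral (sonority 6).
/ʃ/ is a voiceless fricative (sonority 3).
/g/→/d/: 2→2 (plateau) — violation.
/d/→/l/: 2→6 (rises) — ok.
/l/→/ʃ/: 6→3 (does not rise) — violation.

2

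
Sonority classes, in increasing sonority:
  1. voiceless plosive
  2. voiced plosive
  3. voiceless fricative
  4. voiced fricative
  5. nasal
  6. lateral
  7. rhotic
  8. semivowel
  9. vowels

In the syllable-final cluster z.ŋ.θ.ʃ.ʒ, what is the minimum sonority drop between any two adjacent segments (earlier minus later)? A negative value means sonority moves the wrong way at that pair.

-1

/z/: voiced fricative = 4.
/ŋ/: nasal = 5.
/θ/: voiceless fricative = 3.
/ʃ/: voiceless fricative = 3.
/ʒ/: voiced fricative = 4.
/z/→/ŋ/: change -1.
/ŋ/→/θ/: change +2.
/θ/→/ʃ/: change +0.
/ʃ/→/ʒ/: change -1.
Minimum = -1.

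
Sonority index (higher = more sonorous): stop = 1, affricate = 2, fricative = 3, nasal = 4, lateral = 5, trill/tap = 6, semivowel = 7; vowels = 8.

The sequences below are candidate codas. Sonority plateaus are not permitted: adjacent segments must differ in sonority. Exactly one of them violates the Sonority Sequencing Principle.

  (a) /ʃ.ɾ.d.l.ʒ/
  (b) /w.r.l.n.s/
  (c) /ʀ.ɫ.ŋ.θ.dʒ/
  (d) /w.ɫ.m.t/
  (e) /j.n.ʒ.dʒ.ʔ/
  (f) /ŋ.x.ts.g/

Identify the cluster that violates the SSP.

a

(a) sonority 3-6-1-5-3: ill-formed.
(b) sonority 7-6-5-4-3: well-formed.
(c) sonority 6-5-4-3-2: well-formed.
(d) sonority 7-5-4-1: well-formed.
(e) sonority 7-4-3-2-1: well-formed.
(f) sonority 4-3-2-1: well-formed.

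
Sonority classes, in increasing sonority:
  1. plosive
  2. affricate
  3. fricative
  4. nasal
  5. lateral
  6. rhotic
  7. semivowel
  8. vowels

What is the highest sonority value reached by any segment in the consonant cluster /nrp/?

/n/ — nasal, sonority 4.
/r/ — rhotic, sonority 6.
/p/ — plosive, sonority 1.
The maximum is 6.

6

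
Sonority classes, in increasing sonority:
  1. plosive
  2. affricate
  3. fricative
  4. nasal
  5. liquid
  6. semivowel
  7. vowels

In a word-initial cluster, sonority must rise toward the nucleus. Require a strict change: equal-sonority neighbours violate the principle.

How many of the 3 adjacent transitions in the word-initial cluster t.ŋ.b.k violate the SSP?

/t/ is a plosive (sonority 1).
/ŋ/ is a nasal (sonority 4).
/b/ is a plosive (sonority 1).
/k/ is a plosive (sonority 1).
/t/→/ŋ/: 1→4 (rises) — ok.
/ŋ/→/b/: 4→1 (does not rise) — violation.
/b/→/k/: 1→1 (plateau) — violation.

2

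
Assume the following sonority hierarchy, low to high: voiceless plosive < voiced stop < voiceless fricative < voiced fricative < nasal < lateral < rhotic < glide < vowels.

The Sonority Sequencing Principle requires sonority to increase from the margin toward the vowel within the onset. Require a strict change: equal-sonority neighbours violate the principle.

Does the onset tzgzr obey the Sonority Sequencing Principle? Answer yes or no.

/t/: voiceless plosive = 1.
/z/: voiced fricative = 4.
/g/: voiced stop = 2.
/z/: voiced fricative = 4.
/r/: rhotic = 7.
The profile is 1-4-2-4-7. Between /z/ (4) and /g/ (2) sonority does not rise, so the cluster violates the SSP.

no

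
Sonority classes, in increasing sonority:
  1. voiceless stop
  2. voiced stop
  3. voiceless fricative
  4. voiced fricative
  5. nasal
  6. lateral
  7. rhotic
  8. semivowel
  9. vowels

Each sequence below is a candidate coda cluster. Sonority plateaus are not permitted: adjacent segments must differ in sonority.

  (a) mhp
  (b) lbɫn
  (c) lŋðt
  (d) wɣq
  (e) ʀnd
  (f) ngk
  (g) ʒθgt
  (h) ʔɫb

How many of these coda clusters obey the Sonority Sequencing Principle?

(a) mhp: profile 5-3-1 — obeys.
(b) lbɫn: profile 6-2-6-5 — violates.
(c) lŋðt: profile 6-5-4-1 — obeys.
(d) wɣq: profile 8-4-1 — obeys.
(e) ʀnd: profile 7-5-2 — obeys.
(f) ngk: profile 5-2-1 — obeys.
(g) ʒθgt: profile 4-3-2-1 — obeys.
(h) ʔɫb: profile 1-6-2 — violates.

6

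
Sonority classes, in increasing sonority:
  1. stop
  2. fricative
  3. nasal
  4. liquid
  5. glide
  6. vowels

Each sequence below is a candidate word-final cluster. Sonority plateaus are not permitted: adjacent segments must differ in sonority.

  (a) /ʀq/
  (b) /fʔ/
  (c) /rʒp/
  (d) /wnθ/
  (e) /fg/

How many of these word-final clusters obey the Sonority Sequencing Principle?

(a) sonority 4-1: well-formed.
(b) sonority 2-1: well-formed.
(c) sonority 4-2-1: well-formed.
(d) sonority 5-3-2: well-formed.
(e) sonority 2-1: well-formed.

5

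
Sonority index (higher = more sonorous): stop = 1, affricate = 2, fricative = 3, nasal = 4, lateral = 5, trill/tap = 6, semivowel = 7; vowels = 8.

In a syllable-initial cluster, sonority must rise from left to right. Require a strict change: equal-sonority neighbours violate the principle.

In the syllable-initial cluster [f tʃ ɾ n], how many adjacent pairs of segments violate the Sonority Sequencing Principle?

2

/f/ — fricative, sonority 3.
/tʃ/ — affricate, sonority 2.
/ɾ/ — trill/tap, sonority 6.
/n/ — nasal, sonority 4.
/f/→/tʃ/: 3→2 (does not rise) — violation.
/tʃ/→/ɾ/: 2→6 (rises) — ok.
/ɾ/→/n/: 6→4 (does not rise) — violation.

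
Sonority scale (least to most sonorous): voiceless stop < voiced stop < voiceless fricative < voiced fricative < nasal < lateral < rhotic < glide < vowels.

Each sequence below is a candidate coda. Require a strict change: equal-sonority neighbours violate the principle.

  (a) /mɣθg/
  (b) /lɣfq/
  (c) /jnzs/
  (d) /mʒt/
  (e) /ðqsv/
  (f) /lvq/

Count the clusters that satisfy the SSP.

5

(a) /mɣθg/: profile 5-4-3-2 — obeys.
(b) /lɣfq/: profile 6-4-3-1 — obeys.
(c) /jnzs/: profile 8-5-4-3 — obeys.
(d) /mʒt/: profile 5-4-1 — obeys.
(e) /ðqsv/: profile 4-1-3-4 — violates.
(f) /lvq/: profile 6-4-1 — obeys.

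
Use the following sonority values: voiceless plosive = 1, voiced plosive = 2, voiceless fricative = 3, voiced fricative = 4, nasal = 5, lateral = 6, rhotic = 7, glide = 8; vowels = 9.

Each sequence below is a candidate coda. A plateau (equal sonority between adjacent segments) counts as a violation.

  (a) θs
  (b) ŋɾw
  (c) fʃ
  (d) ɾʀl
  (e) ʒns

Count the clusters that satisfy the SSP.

0

(a) θs: profile 3-3 — violates.
(b) ŋɾw: profile 5-7-8 — violates.
(c) fʃ: profile 3-3 — violates.
(d) ɾʀl: profile 7-7-6 — violates.
(e) ʒns: profile 4-5-3 — violates.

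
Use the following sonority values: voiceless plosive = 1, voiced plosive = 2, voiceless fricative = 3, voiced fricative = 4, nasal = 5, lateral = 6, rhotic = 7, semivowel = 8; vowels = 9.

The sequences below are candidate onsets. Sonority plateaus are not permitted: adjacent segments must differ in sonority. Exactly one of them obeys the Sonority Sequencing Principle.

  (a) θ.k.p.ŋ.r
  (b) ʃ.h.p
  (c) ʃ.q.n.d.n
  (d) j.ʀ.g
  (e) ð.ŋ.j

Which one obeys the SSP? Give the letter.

(a) 3-1-1-5-7 → violates
(b) 3-3-1 → violates
(c) 3-1-5-2-5 → violates
(d) 8-7-2 → violates
(e) 4-5-8 → obeys

e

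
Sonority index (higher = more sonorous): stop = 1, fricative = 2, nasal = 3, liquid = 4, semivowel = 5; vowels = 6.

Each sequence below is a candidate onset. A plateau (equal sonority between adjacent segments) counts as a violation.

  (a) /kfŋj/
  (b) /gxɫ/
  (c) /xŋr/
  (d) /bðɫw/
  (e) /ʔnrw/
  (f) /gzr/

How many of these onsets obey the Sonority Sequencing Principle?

6

(a) /kfŋj/: profile 1-2-3-5 — obeys.
(b) /gxɫ/: profile 1-2-4 — obeys.
(c) /xŋr/: profile 2-3-4 — obeys.
(d) /bðɫw/: profile 1-2-4-5 — obeys.
(e) /ʔnrw/: profile 1-3-4-5 — obeys.
(f) /gzr/: profile 1-2-4 — obeys.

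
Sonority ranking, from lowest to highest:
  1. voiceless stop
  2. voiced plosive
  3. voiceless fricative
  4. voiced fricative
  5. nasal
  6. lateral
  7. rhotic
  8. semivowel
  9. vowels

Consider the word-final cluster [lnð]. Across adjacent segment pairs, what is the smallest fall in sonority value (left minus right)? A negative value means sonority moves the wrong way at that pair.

/l/: lateral = 6.
/n/: nasal = 5.
/ð/: voiced fricative = 4.
/l/→/n/: change +1.
/n/→/ð/: change +1.
Minimum = 1.

1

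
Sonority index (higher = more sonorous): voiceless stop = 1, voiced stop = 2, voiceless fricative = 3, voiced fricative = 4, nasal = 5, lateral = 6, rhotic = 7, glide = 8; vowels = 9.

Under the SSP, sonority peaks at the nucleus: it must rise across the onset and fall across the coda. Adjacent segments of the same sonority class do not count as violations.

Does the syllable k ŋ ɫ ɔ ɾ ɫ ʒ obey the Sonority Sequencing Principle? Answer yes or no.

Onset: /k/ is a voiceless stop (sonority 1), /ŋ/ is a nasal (sonority 5), /ɫ/ is a lateral (sonority 6); then the nucleus /ɔ/ (sonority 9).
Onset profile 1-5-6-9 — rises to the nucleus.
Coda: /ɾ/ is a rhotic (sonority 7), /ɫ/ is a lateral (sonority 6), /ʒ/ is a voiced fricative (sonority 4).
Coda profile 9-7-6-4 — falls from the nucleus.

yes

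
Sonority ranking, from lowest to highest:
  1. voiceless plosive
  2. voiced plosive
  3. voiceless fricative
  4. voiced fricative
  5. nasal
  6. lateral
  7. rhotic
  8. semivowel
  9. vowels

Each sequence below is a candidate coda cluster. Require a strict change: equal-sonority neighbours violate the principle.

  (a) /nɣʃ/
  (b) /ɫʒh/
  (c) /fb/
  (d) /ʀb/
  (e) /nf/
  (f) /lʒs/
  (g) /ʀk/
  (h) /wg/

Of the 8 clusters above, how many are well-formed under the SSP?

8

(a) /nɣʃ/: profile 5-4-3 — obeys.
(b) /ɫʒh/: profile 6-4-3 — obeys.
(c) /fb/: profile 3-2 — obeys.
(d) /ʀb/: profile 7-2 — obeys.
(e) /nf/: profile 5-3 — obeys.
(f) /lʒs/: profile 6-4-3 — obeys.
(g) /ʀk/: profile 7-1 — obeys.
(h) /wg/: profile 8-2 — obeys.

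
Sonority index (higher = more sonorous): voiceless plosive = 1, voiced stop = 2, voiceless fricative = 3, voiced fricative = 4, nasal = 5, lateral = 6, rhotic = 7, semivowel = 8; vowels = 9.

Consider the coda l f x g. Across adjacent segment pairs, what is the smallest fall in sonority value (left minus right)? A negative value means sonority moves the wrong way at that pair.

0

/l/: lateral = 6.
/f/: voiceless fricative = 3.
/x/: voiceless fricative = 3.
/g/: voiced stop = 2.
/l/→/f/: change +3.
/f/→/x/: change +0.
/x/→/g/: change +1.
Minimum = 0.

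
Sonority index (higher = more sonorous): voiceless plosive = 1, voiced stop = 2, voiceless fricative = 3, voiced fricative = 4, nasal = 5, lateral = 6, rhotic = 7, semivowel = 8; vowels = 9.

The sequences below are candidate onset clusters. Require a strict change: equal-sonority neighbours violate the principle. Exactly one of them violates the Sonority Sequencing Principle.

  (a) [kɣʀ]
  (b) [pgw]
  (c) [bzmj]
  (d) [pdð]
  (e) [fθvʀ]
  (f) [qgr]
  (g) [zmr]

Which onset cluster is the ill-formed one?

(a) sonority 1-4-7: well-formed.
(b) sonority 1-2-8: well-formed.
(c) sonority 2-4-5-8: well-formed.
(d) sonority 1-2-4: well-formed.
(e) sonority 3-3-4-7: ill-formed.
(f) sonority 1-2-7: well-formed.
(g) sonority 4-5-7: well-formed.

e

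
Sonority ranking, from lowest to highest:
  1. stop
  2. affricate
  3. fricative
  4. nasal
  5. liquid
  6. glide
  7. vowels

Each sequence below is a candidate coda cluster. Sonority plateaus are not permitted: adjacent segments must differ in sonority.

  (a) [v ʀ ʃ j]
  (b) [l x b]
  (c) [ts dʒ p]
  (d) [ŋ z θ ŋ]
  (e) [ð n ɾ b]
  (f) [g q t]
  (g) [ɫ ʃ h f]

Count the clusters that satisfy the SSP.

(a) sonority 3-5-3-6: ill-formed.
(b) sonority 5-3-1: well-formed.
(c) sonority 2-2-1: ill-formed.
(d) sonority 4-3-3-4: ill-formed.
(e) sonority 3-4-5-1: ill-formed.
(f) sonority 1-1-1: ill-formed.
(g) sonority 5-3-3-3: ill-formed.

1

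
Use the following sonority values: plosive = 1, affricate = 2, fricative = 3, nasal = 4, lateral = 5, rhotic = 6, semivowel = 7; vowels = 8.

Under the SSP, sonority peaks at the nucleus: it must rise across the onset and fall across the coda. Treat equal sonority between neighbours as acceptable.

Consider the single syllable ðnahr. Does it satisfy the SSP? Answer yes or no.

Onset: /ð/ is a fricative (sonority 3), /n/ is a nasal (sonority 4); then the nucleus /a/ (sonority 8).
Onset profile 3-4-8 — rises to the nucleus.
Coda: /h/ is a fricative (sonority 3), /r/ is a rhotic (sonority 6).
Coda profile 8-3-6 — does not fall throughout.

no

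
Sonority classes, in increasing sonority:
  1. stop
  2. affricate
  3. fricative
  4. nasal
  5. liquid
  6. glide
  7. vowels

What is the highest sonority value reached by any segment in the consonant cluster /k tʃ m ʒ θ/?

/k/ is a stop (sonority 1).
/tʃ/ is an affricate (sonority 2).
/m/ is a nasal (sonority 4).
/ʒ/ is a fricative (sonority 3).
/θ/ is a fricative (sonority 3).
The maximum is 4.

4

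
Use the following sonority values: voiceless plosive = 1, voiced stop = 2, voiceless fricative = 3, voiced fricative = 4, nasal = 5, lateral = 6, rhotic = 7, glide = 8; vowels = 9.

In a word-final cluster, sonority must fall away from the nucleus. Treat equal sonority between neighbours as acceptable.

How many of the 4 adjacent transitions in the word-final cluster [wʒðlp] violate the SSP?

/w/ — glide, sonority 8.
/ʒ/ — voiced fricative, sonority 4.
/ð/ — voiced fricative, sonority 4.
/l/ — lateral, sonority 6.
/p/ — voiceless plosive, sonority 1.
/w/→/ʒ/: 8→4 (falls) — ok.
/ʒ/→/ð/: 4→4 (plateau, allowed) — ok.
/ð/→/l/: 4→6 (does not fall) — violation.
/l/→/p/: 6→1 (falls) — ok.

1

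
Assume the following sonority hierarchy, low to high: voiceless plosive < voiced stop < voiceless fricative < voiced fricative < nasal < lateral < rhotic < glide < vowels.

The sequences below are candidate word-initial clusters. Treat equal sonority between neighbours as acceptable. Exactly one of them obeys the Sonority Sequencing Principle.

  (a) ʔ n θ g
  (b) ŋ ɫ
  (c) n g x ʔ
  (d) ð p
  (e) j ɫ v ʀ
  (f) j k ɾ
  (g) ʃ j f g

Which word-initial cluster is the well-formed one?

b

(a) sonority 1-5-3-2: ill-formed.
(b) sonority 5-6: well-formed.
(c) sonority 5-2-3-1: ill-formed.
(d) sonority 4-1: ill-formed.
(e) sonority 8-6-4-7: ill-formed.
(f) sonority 8-1-7: ill-formed.
(g) sonority 3-8-3-2: ill-formed.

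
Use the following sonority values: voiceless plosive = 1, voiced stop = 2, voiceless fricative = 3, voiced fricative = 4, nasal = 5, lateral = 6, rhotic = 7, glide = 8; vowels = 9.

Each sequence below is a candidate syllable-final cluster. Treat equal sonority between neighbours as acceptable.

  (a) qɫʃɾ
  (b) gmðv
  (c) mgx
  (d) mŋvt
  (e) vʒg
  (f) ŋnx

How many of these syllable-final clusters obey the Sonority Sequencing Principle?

(a) sonority 1-6-3-7: ill-formed.
(b) sonority 2-5-4-4: ill-formed.
(c) sonority 5-2-3: ill-formed.
(d) sonority 5-5-4-1: well-formed.
(e) sonority 4-4-2: well-formed.
(f) sonority 5-5-3: well-formed.

3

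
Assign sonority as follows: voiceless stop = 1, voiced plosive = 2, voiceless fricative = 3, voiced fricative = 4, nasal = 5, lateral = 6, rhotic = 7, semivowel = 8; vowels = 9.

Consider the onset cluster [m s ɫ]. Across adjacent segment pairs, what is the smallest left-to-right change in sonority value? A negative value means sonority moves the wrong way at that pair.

-2

/m/: nasal = 5.
/s/: voiceless fricative = 3.
/ɫ/: lateral = 6.
/m/→/s/: change -2.
/s/→/ɫ/: change +3.
Minimum = -2.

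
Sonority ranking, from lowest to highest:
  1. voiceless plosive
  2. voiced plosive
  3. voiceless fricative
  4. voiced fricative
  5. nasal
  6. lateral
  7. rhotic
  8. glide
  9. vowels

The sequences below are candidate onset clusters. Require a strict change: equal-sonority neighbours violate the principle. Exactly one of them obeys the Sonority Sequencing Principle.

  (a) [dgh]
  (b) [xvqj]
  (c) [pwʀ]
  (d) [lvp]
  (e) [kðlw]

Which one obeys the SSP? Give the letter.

e

(a) 2-2-3 → violates
(b) 3-4-1-8 → violates
(c) 1-8-7 → violates
(d) 6-4-1 → violates
(e) 1-4-6-8 → obeys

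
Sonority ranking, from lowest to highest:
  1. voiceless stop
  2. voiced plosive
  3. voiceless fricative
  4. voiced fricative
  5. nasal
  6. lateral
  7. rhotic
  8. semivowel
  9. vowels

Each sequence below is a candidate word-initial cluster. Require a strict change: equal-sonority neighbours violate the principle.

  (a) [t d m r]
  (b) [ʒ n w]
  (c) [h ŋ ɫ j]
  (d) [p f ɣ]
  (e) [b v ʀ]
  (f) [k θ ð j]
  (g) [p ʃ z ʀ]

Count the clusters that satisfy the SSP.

7

(a) 1-2-5-7 → obeys
(b) 4-5-8 → obeys
(c) 3-5-6-8 → obeys
(d) 1-3-4 → obeys
(e) 2-4-7 → obeys
(f) 1-3-4-8 → obeys
(g) 1-3-4-7 → obeys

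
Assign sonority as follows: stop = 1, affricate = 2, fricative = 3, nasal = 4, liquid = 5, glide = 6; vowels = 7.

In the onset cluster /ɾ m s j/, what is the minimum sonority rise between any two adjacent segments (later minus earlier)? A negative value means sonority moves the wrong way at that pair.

/ɾ/ is a liquid (sonority 5).
/m/ is a nasal (sonority 4).
/s/ is a fricative (sonority 3).
/j/ is a glide (sonority 6).
/ɾ/→/m/: change -1.
/m/→/s/: change -1.
/s/→/j/: change +3.
Minimum = -1.

-1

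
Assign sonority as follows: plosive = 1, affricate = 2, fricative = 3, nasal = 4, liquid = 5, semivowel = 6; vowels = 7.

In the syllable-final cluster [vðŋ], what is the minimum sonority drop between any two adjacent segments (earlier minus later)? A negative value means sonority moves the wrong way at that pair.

/v/: fricative = 3.
/ð/: fricative = 3.
/ŋ/: nasal = 4.
/v/→/ð/: change +0.
/ð/→/ŋ/: change -1.
Minimum = -1.

-1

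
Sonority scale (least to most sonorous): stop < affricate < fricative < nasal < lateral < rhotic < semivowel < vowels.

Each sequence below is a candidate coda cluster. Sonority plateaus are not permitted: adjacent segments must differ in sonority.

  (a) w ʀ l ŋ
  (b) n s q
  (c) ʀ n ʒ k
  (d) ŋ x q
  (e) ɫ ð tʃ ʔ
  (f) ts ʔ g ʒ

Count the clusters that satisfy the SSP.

5

(a) w ʀ l ŋ: profile 7-6-5-4 — obeys.
(b) n s q: profile 4-3-1 — obeys.
(c) ʀ n ʒ k: profile 6-4-3-1 — obeys.
(d) ŋ x q: profile 4-3-1 — obeys.
(e) ɫ ð tʃ ʔ: profile 5-3-2-1 — obeys.
(f) ts ʔ g ʒ: profile 2-1-1-3 — violates.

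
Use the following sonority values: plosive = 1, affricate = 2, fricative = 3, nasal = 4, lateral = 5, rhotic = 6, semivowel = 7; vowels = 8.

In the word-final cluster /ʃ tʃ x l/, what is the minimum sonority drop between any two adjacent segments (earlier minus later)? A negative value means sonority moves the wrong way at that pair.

-2

/ʃ/: fricative = 3.
/tʃ/: affricate = 2.
/x/: fricative = 3.
/l/: lateral = 5.
/ʃ/→/tʃ/: change +1.
/tʃ/→/x/: change -1.
/x/→/l/: change -2.
Minimum = -2.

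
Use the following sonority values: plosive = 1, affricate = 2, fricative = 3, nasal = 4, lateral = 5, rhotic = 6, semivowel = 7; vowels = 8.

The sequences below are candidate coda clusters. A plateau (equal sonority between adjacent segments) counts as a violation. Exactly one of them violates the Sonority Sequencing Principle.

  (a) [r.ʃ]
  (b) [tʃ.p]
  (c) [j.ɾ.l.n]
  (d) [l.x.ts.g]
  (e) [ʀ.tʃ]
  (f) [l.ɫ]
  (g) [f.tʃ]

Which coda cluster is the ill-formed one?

f

(a) [r.ʃ]: profile 6-3 — obeys.
(b) [tʃ.p]: profile 2-1 — obeys.
(c) [j.ɾ.l.n]: profile 7-6-5-4 — obeys.
(d) [l.x.ts.g]: profile 5-3-2-1 — obeys.
(e) [ʀ.tʃ]: profile 6-2 — obeys.
(f) [l.ɫ]: profile 5-5 — violates.
(g) [f.tʃ]: profile 3-2 — obeys.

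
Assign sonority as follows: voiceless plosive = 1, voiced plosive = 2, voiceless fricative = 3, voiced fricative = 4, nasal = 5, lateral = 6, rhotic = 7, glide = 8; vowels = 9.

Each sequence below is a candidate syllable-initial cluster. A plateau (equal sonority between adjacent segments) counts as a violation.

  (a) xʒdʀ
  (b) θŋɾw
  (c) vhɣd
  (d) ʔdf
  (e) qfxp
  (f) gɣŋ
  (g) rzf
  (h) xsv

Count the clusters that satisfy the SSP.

(a) sonority 3-4-2-7: ill-formed.
(b) sonority 3-5-7-8: well-formed.
(c) sonority 4-3-4-2: ill-formed.
(d) sonority 1-2-3: well-formed.
(e) sonority 1-3-3-1: ill-formed.
(f) sonority 2-4-5: well-formed.
(g) sonority 7-4-3: ill-formed.
(h) sonority 3-3-4: ill-formed.

3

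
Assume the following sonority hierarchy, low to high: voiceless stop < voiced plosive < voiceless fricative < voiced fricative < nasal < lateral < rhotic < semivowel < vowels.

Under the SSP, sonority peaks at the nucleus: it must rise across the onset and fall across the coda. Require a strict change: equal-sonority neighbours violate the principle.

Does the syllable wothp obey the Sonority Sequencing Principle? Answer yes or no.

Onset: /w/ is a semivowel (sonority 8); then the nucleus /o/ (sonority 9).
Onset profile 8-9 — rises to the nucleus.
Coda: /t/ is a voiceless stop (sonority 1), /h/ is a voiceless fricative (sonority 3), /p/ is a voiceless stop (sonority 1).
Coda profile 9-1-3-1 — does not strictly fall throughout.

no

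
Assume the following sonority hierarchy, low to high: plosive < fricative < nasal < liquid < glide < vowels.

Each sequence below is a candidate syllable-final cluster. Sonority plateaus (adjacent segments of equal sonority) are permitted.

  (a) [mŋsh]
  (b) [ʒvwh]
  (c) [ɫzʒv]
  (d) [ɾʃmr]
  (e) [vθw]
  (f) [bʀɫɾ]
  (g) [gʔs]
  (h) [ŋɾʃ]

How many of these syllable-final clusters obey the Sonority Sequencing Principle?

2

(a) 3-3-2-2 → obeys
(b) 2-2-5-2 → violates
(c) 4-2-2-2 → obeys
(d) 4-2-3-4 → violates
(e) 2-2-5 → violates
(f) 1-4-4-4 → violates
(g) 1-1-2 → violates
(h) 3-4-2 → violates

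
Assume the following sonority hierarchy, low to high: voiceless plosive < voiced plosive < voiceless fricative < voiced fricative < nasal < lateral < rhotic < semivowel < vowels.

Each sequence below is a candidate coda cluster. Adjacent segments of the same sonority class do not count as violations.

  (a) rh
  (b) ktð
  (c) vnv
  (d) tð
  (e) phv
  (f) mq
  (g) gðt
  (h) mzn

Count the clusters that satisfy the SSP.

2

(a) rh: profile 7-3 — obeys.
(b) ktð: profile 1-1-4 — violates.
(c) vnv: profile 4-5-4 — violates.
(d) tð: profile 1-4 — violates.
(e) phv: profile 1-3-4 — violates.
(f) mq: profile 5-1 — obeys.
(g) gðt: profile 2-4-1 — violates.
(h) mzn: profile 5-4-5 — violates.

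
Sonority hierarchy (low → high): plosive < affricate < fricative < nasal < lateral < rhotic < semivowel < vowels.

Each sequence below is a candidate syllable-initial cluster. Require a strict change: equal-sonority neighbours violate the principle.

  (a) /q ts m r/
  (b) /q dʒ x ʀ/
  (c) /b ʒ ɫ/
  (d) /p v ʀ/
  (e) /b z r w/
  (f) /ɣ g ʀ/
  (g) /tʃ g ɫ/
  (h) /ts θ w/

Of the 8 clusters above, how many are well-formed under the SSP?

(a) 1-2-4-6 → obeys
(b) 1-2-3-6 → obeys
(c) 1-3-5 → obeys
(d) 1-3-6 → obeys
(e) 1-3-6-7 → obeys
(f) 3-1-6 → violates
(g) 2-1-5 → violates
(h) 2-3-7 → obeys

6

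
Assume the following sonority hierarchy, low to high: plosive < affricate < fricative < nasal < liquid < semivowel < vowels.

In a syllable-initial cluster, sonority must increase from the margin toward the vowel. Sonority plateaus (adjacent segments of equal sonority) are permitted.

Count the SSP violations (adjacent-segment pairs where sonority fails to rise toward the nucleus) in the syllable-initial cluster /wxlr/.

1

/w/: semivowel = 6.
/x/: fricative = 3.
/l/: liquid = 5.
/r/: liquid = 5.
/w/→/x/: 6→3 (does not rise) — violation.
/x/→/l/: 3→5 (rises) — ok.
/l/→/r/: 5→5 (plateau, allowed) — ok.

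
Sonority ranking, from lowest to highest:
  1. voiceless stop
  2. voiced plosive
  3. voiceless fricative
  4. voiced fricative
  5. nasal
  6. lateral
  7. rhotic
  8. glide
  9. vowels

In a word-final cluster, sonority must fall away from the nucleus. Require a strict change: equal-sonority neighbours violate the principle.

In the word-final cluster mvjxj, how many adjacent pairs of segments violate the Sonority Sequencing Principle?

/m/ is a nasal (sonority 5).
/v/ is a voiced fricative (sonority 4).
/j/ is a glide (sonority 8).
/x/ is a voiceless fricative (sonority 3).
/j/ is a glide (sonority 8).
/m/→/v/: 5→4 (falls) — ok.
/v/→/j/: 4→8 (does not fall) — violation.
/j/→/x/: 8→3 (falls) — ok.
/x/→/j/: 3→8 (does not fall) — violation.

2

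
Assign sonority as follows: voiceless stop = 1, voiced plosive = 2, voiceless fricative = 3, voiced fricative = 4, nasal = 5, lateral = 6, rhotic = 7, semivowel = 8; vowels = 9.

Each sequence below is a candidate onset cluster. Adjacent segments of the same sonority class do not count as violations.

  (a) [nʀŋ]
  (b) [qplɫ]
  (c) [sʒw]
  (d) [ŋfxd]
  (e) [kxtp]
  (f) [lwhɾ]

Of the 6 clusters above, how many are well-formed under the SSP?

(a) sonority 5-7-5: ill-formed.
(b) sonority 1-1-6-6: well-formed.
(c) sonority 3-4-8: well-formed.
(d) sonority 5-3-3-2: ill-formed.
(e) sonority 1-3-1-1: ill-formed.
(f) sonority 6-8-3-7: ill-formed.

2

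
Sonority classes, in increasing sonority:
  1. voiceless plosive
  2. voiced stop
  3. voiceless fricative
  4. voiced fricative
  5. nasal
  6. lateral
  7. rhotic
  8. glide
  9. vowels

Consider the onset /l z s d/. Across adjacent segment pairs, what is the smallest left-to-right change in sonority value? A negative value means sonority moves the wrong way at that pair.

-2

/l/ — lateral, sonority 6.
/z/ — voiced fricative, sonority 4.
/s/ — voiceless fricative, sonority 3.
/d/ — voiced stop, sonority 2.
/l/→/z/: change -2.
/z/→/s/: change -1.
/s/→/d/: change -1.
Minimum = -2.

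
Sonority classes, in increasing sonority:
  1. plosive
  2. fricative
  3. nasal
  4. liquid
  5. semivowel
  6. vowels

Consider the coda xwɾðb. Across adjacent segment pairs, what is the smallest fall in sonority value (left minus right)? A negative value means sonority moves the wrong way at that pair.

-3

/x/ — fricative, sonority 2.
/w/ — semivowel, sonority 5.
/ɾ/ — liquid, sonority 4.
/ð/ — fricative, sonority 2.
/b/ — plosive, sonority 1.
/x/→/w/: change -3.
/w/→/ɾ/: change +1.
/ɾ/→/ð/: change +2.
/ð/→/b/: change +1.
Minimum = -3.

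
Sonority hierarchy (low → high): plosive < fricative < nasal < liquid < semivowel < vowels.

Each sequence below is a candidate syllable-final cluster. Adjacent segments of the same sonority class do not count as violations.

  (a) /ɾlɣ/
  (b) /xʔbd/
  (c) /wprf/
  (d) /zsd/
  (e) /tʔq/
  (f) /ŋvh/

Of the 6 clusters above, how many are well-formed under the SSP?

(a) /ɾlɣ/: profile 4-4-2 — obeys.
(b) /xʔbd/: profile 2-1-1-1 — obeys.
(c) /wprf/: profile 5-1-4-2 — violates.
(d) /zsd/: profile 2-2-1 — obeys.
(e) /tʔq/: profile 1-1-1 — obeys.
(f) /ŋvh/: profile 3-2-2 — obeys.

5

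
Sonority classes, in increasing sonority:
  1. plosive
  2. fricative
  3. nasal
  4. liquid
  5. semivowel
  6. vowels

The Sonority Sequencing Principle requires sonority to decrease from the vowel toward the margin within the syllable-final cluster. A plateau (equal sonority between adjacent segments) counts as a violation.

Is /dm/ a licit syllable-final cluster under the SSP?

/d/: plosive = 1.
/m/: nasal = 3.
The profile is 1-3. Between /d/ (1) and /m/ (3) sonority does not fall, so the cluster violates the SSP.

no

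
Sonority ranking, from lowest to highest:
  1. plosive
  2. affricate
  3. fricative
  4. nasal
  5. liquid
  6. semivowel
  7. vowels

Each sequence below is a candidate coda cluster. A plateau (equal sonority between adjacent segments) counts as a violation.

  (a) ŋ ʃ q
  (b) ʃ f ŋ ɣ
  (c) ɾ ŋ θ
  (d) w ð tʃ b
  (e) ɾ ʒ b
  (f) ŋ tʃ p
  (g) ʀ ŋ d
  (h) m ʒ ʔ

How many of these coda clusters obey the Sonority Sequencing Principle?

7

(a) sonority 4-3-1: well-formed.
(b) sonority 3-3-4-3: ill-formed.
(c) sonority 5-4-3: well-formed.
(d) sonority 6-3-2-1: well-formed.
(e) sonority 5-3-1: well-formed.
(f) sonority 4-2-1: well-formed.
(g) sonority 5-4-1: well-formed.
(h) sonority 4-3-1: well-formed.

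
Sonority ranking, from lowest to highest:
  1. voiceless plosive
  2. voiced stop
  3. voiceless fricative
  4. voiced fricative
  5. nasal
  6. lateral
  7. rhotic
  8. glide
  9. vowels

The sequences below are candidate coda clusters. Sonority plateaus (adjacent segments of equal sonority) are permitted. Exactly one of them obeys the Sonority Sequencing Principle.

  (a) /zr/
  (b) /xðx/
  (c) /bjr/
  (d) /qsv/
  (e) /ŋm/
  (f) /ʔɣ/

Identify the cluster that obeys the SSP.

(a) /zr/: profile 4-7 — violates.
(b) /xðx/: profile 3-4-3 — violates.
(c) /bjr/: profile 2-8-7 — violates.
(d) /qsv/: profile 1-3-4 — violates.
(e) /ŋm/: profile 5-5 — obeys.
(f) /ʔɣ/: profile 1-4 — violates.

e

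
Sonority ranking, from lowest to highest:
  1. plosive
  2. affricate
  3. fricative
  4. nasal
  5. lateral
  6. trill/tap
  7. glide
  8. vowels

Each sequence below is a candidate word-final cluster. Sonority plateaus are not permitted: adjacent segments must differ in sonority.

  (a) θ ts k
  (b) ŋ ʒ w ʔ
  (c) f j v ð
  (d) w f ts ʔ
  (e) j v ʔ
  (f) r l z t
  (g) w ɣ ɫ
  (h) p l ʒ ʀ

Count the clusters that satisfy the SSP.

(a) θ ts k: profile 3-2-1 — obeys.
(b) ŋ ʒ w ʔ: profile 4-3-7-1 — violates.
(c) f j v ð: profile 3-7-3-3 — violates.
(d) w f ts ʔ: profile 7-3-2-1 — obeys.
(e) j v ʔ: profile 7-3-1 — obeys.
(f) r l z t: profile 6-5-3-1 — obeys.
(g) w ɣ ɫ: profile 7-3-5 — violates.
(h) p l ʒ ʀ: profile 1-5-3-6 — violates.

4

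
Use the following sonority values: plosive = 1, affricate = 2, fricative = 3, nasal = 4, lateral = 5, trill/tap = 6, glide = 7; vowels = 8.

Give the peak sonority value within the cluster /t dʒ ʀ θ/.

/t/: plosive = 1.
/dʒ/: affricate = 2.
/ʀ/: trill/tap = 6.
/θ/: fricative = 3.
The maximum is 6.

6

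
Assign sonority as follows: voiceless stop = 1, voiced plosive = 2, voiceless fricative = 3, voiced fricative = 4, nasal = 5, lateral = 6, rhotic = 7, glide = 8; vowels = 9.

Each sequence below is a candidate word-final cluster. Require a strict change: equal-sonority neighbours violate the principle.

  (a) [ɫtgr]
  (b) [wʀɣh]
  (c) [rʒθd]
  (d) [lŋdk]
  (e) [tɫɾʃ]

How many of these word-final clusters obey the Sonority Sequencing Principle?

(a) [ɫtgr]: profile 6-1-2-7 — violates.
(b) [wʀɣh]: profile 8-7-4-3 — obeys.
(c) [rʒθd]: profile 7-4-3-2 — obeys.
(d) [lŋdk]: profile 6-5-2-1 — obeys.
(e) [tɫɾʃ]: profile 1-6-7-3 — violates.

3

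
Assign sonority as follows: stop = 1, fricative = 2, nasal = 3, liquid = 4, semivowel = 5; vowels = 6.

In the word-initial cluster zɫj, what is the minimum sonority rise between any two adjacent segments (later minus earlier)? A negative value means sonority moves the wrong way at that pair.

/z/: fricative = 2.
/ɫ/: liquid = 4.
/j/: semivowel = 5.
/z/→/ɫ/: change +2.
/ɫ/→/j/: change +1.
Minimum = 1.

1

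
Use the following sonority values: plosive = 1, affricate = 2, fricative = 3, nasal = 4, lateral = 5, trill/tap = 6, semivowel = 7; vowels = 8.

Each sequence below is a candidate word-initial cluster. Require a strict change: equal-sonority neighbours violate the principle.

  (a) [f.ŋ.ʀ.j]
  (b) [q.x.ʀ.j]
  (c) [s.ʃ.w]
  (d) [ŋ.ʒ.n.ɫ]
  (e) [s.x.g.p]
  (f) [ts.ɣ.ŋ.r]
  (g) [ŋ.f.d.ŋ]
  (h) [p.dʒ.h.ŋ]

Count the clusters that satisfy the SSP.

(a) sonority 3-4-6-7: well-formed.
(b) sonority 1-3-6-7: well-formed.
(c) sonority 3-3-7: ill-formed.
(d) sonority 4-3-4-5: ill-formed.
(e) sonority 3-3-1-1: ill-formed.
(f) sonority 2-3-4-6: well-formed.
(g) sonority 4-3-1-4: ill-formed.
(h) sonority 1-2-3-4: well-formed.

4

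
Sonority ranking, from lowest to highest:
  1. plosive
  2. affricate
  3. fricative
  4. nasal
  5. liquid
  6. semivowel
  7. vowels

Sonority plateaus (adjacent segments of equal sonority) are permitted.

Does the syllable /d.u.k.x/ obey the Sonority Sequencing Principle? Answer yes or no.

Onset: /d/ is a plosive (sonority 1); then the nucleus /u/ (sonority 7).
Onset profile 1-7 — rises to the nucleus.
Coda: /k/ is a plosive (sonority 1), /x/ is a fricative (sonority 3).
Coda profile 7-1-3 — does not fall throughout.

no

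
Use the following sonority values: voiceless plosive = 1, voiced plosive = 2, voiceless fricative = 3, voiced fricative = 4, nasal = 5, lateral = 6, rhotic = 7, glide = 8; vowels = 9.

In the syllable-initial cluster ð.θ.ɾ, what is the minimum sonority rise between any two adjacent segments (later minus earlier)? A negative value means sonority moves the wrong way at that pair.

/ð/ — voiced fricative, sonority 4.
/θ/ — voiceless fricative, sonority 3.
/ɾ/ — rhotic, sonority 7.
/ð/→/θ/: change -1.
/θ/→/ɾ/: change +4.
Minimum = -1.

-1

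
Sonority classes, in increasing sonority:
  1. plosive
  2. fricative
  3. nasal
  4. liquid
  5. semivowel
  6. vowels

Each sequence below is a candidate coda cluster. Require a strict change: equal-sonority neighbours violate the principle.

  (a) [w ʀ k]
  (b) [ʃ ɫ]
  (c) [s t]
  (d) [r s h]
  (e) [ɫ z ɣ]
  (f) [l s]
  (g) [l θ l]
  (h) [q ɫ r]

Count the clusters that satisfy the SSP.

3

(a) sonority 5-4-1: well-formed.
(b) sonority 2-4: ill-formed.
(c) sonority 2-1: well-formed.
(d) sonority 4-2-2: ill-formed.
(e) sonority 4-2-2: ill-formed.
(f) sonority 4-2: well-formed.
(g) sonority 4-2-4: ill-formed.
(h) sonority 1-4-4: ill-formed.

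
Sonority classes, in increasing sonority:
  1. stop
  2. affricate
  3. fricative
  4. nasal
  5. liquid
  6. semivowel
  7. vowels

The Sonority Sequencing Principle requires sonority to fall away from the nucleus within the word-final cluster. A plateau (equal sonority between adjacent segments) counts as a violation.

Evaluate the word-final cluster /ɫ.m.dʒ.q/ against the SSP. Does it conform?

/ɫ/ is a liquid (sonority 5).
/m/ is a nasal (sonority 4).
/dʒ/ is an affricate (sonority 2).
/q/ is a stop (sonority 1).
The profile 5-4-2-1 strictly falls, so the word-final cluster satisfies the SSP.

yes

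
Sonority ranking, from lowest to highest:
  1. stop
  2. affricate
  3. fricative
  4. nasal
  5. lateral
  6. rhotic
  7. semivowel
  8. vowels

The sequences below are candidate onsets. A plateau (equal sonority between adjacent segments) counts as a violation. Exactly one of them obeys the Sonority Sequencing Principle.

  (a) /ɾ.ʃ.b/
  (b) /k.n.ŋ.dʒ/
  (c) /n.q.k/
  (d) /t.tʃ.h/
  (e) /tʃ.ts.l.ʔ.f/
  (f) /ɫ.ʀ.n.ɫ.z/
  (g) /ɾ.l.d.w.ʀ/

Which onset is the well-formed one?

d

(a) sonority 6-3-1: ill-formed.
(b) sonority 1-4-4-2: ill-formed.
(c) sonority 4-1-1: ill-formed.
(d) sonority 1-2-3: well-formed.
(e) sonority 2-2-5-1-3: ill-formed.
(f) sonority 5-6-4-5-3: ill-formed.
(g) sonority 6-5-1-7-6: ill-formed.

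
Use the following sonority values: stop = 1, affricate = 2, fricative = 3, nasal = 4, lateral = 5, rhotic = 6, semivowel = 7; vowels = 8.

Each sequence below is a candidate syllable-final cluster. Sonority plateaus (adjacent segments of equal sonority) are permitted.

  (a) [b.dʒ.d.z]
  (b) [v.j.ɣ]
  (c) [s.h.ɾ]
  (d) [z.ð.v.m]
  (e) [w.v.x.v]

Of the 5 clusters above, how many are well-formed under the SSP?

1

(a) sonority 1-2-1-3: ill-formed.
(b) sonority 3-7-3: ill-formed.
(c) sonority 3-3-6: ill-formed.
(d) sonority 3-3-3-4: ill-formed.
(e) sonority 7-3-3-3: well-formed.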